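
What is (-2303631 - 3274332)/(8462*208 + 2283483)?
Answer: -5577963/4043579 ≈ -1.3795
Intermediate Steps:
(-2303631 - 3274332)/(8462*208 + 2283483) = -5577963/(1760096 + 2283483) = -5577963/4043579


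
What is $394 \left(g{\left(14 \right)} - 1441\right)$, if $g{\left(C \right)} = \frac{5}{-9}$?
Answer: $- \frac{5111756}{9} \approx -5.6797 \cdot 10^{5}$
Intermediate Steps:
$g{\left(C \right)} = - \frac{5}{9}$ ($g{\left(C \right)} = 5 \left(- \frac{1}{9}\right) = - \frac{5}{9}$)
$394 \left(g{\left(14 \right)} - 1441\right) = 394 \left(- \frac{5}{9} - 1441\right) = 394 \left(- \frac{12974}{9}\right) = - \frac{5111756}{9}$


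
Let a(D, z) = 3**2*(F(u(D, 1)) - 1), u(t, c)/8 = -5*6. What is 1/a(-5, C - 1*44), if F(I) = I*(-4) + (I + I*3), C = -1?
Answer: -1/9 ≈ -0.11111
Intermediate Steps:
u(t, c) = -240 (u(t, c) = 8*(-5*6) = 8*(-30) = -240)
F(I) = 0 (F(I) = -4*I + (I + 3*I) = -4*I + 4*I = 0)
a(D, z) = -9 (a(D, z) = 3**2*(0 - 1) = 9*(-1) = -9)
1/a(-5, C - 1*44) = 1/(-9) = -1/9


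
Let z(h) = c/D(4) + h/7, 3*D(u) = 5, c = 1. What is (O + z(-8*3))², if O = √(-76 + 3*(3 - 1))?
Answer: (99 - 35*I*√70)²/1225 ≈ -61.999 - 47.331*I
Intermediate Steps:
D(u) = 5/3 (D(u) = (⅓)*5 = 5/3)
z(h) = ⅗ + h/7 (z(h) = 1/(5/3) + h/7 = 1*(⅗) + h*(⅐) = ⅗ + h/7)
O = I*√70 (O = √(-76 + 3*2) = √(-76 + 6) = √(-70) = I*√70 ≈ 8.3666*I)
(O + z(-8*3))² = (I*√70 + (⅗ + (-8*3)/7))² = (I*√70 + (⅗ + (⅐)*(-24)))² = (I*√70 + (⅗ - 24/7))² = (I*√70 - 99/35)² = (-99/35 + I*√70)²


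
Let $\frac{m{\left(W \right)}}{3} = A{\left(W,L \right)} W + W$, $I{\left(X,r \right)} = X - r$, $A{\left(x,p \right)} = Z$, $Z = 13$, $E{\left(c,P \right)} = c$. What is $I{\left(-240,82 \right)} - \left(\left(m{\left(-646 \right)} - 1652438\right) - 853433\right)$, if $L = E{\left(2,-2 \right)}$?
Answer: $2532681$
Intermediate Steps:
$L = 2$
$A{\left(x,p \right)} = 13$
$m{\left(W \right)} = 42 W$ ($m{\left(W \right)} = 3 \left(13 W + W\right) = 3 \cdot 14 W = 42 W$)
$I{\left(-240,82 \right)} - \left(\left(m{\left(-646 \right)} - 1652438\right) - 853433\right) = \left(-240 - 82\right) - \left(\left(42 \left(-646\right) - 1652438\right) - 853433\right) = \left(-240 - 82\right) - \left(\left(-27132 - 1652438\right) - 853433\right) = -322 - \left(-1679570 - 853433\right) = -322 - -2533003 = -322 + 2533003 = 2532681$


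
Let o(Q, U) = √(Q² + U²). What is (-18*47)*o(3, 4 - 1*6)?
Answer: -846*√13 ≈ -3050.3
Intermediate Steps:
(-18*47)*o(3, 4 - 1*6) = (-18*47)*√(3² + (4 - 1*6)²) = -846*√(9 + (4 - 6)²) = -846*√(9 + (-2)²) = -846*√(9 + 4) = -846*√13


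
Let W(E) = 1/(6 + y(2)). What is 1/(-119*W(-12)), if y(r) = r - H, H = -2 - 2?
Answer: -12/119 ≈ -0.10084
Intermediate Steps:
H = -4
y(r) = 4 + r (y(r) = r - 1*(-4) = r + 4 = 4 + r)
W(E) = 1/12 (W(E) = 1/(6 + (4 + 2)) = 1/(6 + 6) = 1/12)
1/(-119*W(-12)) = 1/(-119*1/12) = 1/(-119/12) = -12/119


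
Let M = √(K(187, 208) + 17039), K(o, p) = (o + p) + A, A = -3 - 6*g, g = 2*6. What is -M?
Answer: -√17359 ≈ -131.75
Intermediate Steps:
g = 12
A = -75 (A = -3 - 6*12 = -3 - 72 = -75)
K(o, p) = -75 + o + p (K(o, p) = (o + p) - 75 = -75 + o + p)
M = √17359 (M = √((-75 + 187 + 208) + 17039) = √(320 + 17039) = √17359 ≈ 131.75)
-M = -√17359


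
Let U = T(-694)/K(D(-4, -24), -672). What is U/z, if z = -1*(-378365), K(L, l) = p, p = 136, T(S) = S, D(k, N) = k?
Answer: -347/25728820 ≈ -1.3487e-5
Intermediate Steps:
K(L, l) = 136
U = -347/68 (U = -694/136 = -694*1/136 = -347/68 ≈ -5.1029)
z = 378365
U/z = -347/68/378365 = -347/68*1/378365 = -347/25728820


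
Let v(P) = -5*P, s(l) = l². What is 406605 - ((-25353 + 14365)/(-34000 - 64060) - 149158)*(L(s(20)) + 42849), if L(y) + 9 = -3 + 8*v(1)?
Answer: 156501718769106/24515 ≈ 6.3839e+9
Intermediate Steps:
L(y) = -52 (L(y) = -9 + (-3 + 8*(-5*1)) = -9 + (-3 + 8*(-5)) = -9 + (-3 - 40) = -9 - 43 = -52)
406605 - ((-25353 + 14365)/(-34000 - 64060) - 149158)*(L(s(20)) + 42849) = 406605 - ((-25353 + 14365)/(-34000 - 64060) - 149158)*(-52 + 42849) = 406605 - (-10988/(-98060) - 149158)*42797 = 406605 - (-10988*(-1/98060) - 149158)*42797 = 406605 - (2747/24515 - 149158)*42797 = 406605 - (-3656605623)*42797/24515 = 406605 - 1*(-156491750847531/24515) = 406605 + 156491750847531/24515 = 156501718769106/24515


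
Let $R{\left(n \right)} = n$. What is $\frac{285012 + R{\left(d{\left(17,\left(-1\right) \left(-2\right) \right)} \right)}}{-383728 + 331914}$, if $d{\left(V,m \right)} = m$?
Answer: $- \frac{142507}{25907} \approx -5.5007$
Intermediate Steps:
$\frac{285012 + R{\left(d{\left(17,\left(-1\right) \left(-2\right) \right)} \right)}}{-383728 + 331914} = \frac{285012 - -2}{-383728 + 331914} = \frac{285012 + 2}{-51814} = 285014 \left(- \frac{1}{51814}\right) = - \frac{142507}{25907}$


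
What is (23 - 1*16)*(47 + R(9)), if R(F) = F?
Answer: 392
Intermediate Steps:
(23 - 1*16)*(47 + R(9)) = (23 - 1*16)*(47 + 9) = (23 - 16)*56 = 7*56 = 392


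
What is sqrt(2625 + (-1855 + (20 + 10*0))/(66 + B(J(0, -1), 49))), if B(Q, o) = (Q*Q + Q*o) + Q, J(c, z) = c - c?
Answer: sqrt(11313390)/66 ≈ 50.963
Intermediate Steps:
J(c, z) = 0
B(Q, o) = Q + Q**2 + Q*o (B(Q, o) = (Q**2 + Q*o) + Q = Q + Q**2 + Q*o)
sqrt(2625 + (-1855 + (20 + 10*0))/(66 + B(J(0, -1), 49))) = sqrt(2625 + (-1855 + (20 + 10*0))/(66 + 0*(1 + 0 + 49))) = sqrt(2625 + (-1855 + (20 + 0))/(66 + 0*50)) = sqrt(2625 + (-1855 + 20)/(66 + 0)) = sqrt(2625 - 1835/66) = sqrt(171415/66) = sqrt(11313390)/66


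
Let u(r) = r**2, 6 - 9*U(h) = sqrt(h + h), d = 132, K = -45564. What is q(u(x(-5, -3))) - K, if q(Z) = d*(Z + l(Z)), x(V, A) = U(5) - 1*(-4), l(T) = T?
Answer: 1386340/27 - 2464*sqrt(10)/9 ≈ 50480.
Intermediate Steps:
U(h) = 2/3 - sqrt(2)*sqrt(h)/9 (U(h) = 2/3 - sqrt(h + h)/9 = 2/3 - sqrt(2)*sqrt(h)/9)
x(V, A) = 14/3 - sqrt(10)/9 (x(V, A) = (2/3 - sqrt(2)*sqrt(5)/9) - 1*(-4) = (2/3 - sqrt(10)/9) + 4 = 14/3 - sqrt(10)/9)
q(Z) = 264*Z (q(Z) = 132*(Z + Z) = 132*(2*Z) = 264*Z)
q(u(x(-5, -3))) - K = 264*(14/3 - sqrt(10)/9)**2 - 1*(-45564) = 264*(14/3 - sqrt(10)/9)**2 + 45564 = 45564 + 264*(14/3 - sqrt(10)/9)**2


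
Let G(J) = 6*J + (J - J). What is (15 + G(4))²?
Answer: 1521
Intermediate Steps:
G(J) = 6*J (G(J) = 6*J + 0 = 6*J)
(15 + G(4))² = (15 + 6*4)² = (15 + 24)² = 39² = 1521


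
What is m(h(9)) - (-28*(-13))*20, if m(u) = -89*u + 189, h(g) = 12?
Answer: -8159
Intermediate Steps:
m(u) = 189 - 89*u
m(h(9)) - (-28*(-13))*20 = (189 - 89*12) - (-28*(-13))*20 = (189 - 1068) - 364*20 = -879 - 1*7280 = -879 - 7280 = -8159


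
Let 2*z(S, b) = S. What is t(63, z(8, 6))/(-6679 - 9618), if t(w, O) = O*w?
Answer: -252/16297 ≈ -0.015463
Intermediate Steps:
z(S, b) = S/2
t(63, z(8, 6))/(-6679 - 9618) = (((1/2)*8)*63)/(-6679 - 9618) = (4*63)/(-16297) = 252*(-1/16297) = -252/16297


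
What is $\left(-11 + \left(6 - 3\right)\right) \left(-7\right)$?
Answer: $56$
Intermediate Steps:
$\left(-11 + \left(6 - 3\right)\right) \left(-7\right) = \left(-11 + 3\right) \left(-7\right) = \left(-8\right) \left(-7\right) = 56$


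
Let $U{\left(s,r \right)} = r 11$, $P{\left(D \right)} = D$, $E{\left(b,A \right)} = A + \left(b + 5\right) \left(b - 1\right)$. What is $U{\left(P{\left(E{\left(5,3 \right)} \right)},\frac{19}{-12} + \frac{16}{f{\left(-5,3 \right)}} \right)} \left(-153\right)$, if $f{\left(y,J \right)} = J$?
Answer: $- \frac{25245}{4} \approx -6311.3$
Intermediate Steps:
$E{\left(b,A \right)} = A + \left(-1 + b\right) \left(5 + b\right)$ ($E{\left(b,A \right)} = A + \left(5 + b\right) \left(-1 + b\right) = A + \left(-1 + b\right) \left(5 + b\right)$)
$U{\left(s,r \right)} = 11 r$
$U{\left(P{\left(E{\left(5,3 \right)} \right)},\frac{19}{-12} + \frac{16}{f{\left(-5,3 \right)}} \right)} \left(-153\right) = 11 \left(\frac{19}{-12} + \frac{16}{3}\right) \left(-153\right) = 11 \left(19 \left(- \frac{1}{12}\right) + 16 \cdot \frac{1}{3}\right) \left(-153\right) = 11 \left(- \frac{19}{12} + \frac{16}{3}\right) \left(-153\right) = 11 \cdot \frac{15}{4} \left(-153\right) = \frac{165}{4} \left(-153\right) = - \frac{25245}{4}$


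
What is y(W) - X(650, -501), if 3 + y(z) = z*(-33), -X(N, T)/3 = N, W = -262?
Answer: 10593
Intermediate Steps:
X(N, T) = -3*N
y(z) = -3 - 33*z (y(z) = -3 + z*(-33) = -3 - 33*z)
y(W) - X(650, -501) = (-3 - 33*(-262)) - (-3)*650 = (-3 + 8646) - 1*(-1950) = 8643 + 1950 = 10593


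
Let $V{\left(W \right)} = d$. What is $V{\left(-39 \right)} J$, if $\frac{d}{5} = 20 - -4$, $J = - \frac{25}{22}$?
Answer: $- \frac{1500}{11} \approx -136.36$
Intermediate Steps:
$J = - \frac{25}{22}$ ($J = \left(-25\right) \frac{1}{22} = - \frac{25}{22} \approx -1.1364$)
$d = 120$ ($d = 5 \left(20 - -4\right) = 5 \left(20 + 4\right) = 5 \cdot 24 = 120$)
$V{\left(W \right)} = 120$
$V{\left(-39 \right)} J = 120 \left(- \frac{25}{22}\right) = - \frac{1500}{11}$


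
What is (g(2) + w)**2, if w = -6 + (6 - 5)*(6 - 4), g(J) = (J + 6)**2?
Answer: 3600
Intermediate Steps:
g(J) = (6 + J)**2
w = -4 (w = -6 + 1*2 = -6 + 2 = -4)
(g(2) + w)**2 = ((6 + 2)**2 - 4)**2 = (8**2 - 4)**2 = (64 - 4)**2 = 60**2 = 3600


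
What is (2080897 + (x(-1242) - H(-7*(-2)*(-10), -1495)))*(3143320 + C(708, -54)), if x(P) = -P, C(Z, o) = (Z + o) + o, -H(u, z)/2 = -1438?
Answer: 6537036530960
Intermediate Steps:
H(u, z) = 2876 (H(u, z) = -2*(-1438) = 2876)
C(Z, o) = Z + 2*o
(2080897 + (x(-1242) - H(-7*(-2)*(-10), -1495)))*(3143320 + C(708, -54)) = (2080897 + (-1*(-1242) - 1*2876))*(3143320 + (708 + 2*(-54))) = (2080897 + (1242 - 2876))*(3143320 + (708 - 108)) = (2080897 - 1634)*(3143320 + 600) = 2079263*3143920 = 6537036530960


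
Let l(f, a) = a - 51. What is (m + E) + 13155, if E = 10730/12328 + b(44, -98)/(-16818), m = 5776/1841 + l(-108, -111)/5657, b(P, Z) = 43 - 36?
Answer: 7103446850305787507/539817487825812 ≈ 13159.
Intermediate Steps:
l(f, a) = -51 + a
b(P, Z) = 7
m = 32376590/10414537 (m = 5776/1841 + (-51 - 111)/5657 = 5776*(1/1841) - 162*1/5657 = 5776/1841 - 162/5657 = 32376590/10414537 ≈ 3.1088)
E = 45092711/51833076 (E = 10730/12328 + 7/(-16818) = 10730*(1/12328) + 7*(-1/16818) = 5365/6164 - 7/16818 = 45092711/51833076 ≈ 0.86996)
(m + E) + 13155 = (32376590/10414537 + 45092711/51833076) + 13155 = 2147797957230647/539817487825812 + 13155 = 7103446850305787507/539817487825812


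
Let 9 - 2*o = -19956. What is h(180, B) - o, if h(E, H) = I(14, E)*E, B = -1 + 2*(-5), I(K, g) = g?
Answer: 44835/2 ≈ 22418.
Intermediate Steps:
o = 19965/2 (o = 9/2 - ½*(-19956) = 9/2 + 9978 = 19965/2 ≈ 9982.5)
B = -11 (B = -1 - 10 = -11)
h(E, H) = E² (h(E, H) = E*E = E²)
h(180, B) - o = 180² - 1*19965/2 = 32400 - 19965/2 = 44835/2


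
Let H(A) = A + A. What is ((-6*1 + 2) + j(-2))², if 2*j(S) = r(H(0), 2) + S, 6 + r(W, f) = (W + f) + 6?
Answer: 16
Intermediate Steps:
H(A) = 2*A
r(W, f) = W + f (r(W, f) = -6 + ((W + f) + 6) = -6 + (6 + W + f) = W + f)
j(S) = 1 + S/2 (j(S) = ((2*0 + 2) + S)/2 = ((0 + 2) + S)/2 = (2 + S)/2 = 1 + S/2)
((-6*1 + 2) + j(-2))² = ((-6*1 + 2) + (1 + (½)*(-2)))² = ((-6 + 2) + (1 - 1))² = (-4 + 0)² = (-4)² = 16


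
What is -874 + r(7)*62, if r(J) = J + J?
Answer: -6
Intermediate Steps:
r(J) = 2*J
-874 + r(7)*62 = -874 + (2*7)*62 = -874 + 14*62 = -874 + 868 = -6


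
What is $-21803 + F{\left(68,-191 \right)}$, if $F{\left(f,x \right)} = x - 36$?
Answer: $-22030$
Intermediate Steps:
$F{\left(f,x \right)} = -36 + x$ ($F{\left(f,x \right)} = x - 36 = -36 + x$)
$-21803 + F{\left(68,-191 \right)} = -21803 - 227 = -22030$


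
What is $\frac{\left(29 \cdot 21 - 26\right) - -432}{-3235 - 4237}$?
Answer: $- \frac{1015}{7472} \approx -0.13584$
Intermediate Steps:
$\frac{\left(29 \cdot 21 - 26\right) - -432}{-3235 - 4237} = \frac{\left(609 - 26\right) + \left(-1367 + 1799\right)}{-7472} = \left(583 + 432\right) \left(- \frac{1}{7472}\right) = 1015 \left(- \frac{1}{7472}\right) = - \frac{1015}{7472}$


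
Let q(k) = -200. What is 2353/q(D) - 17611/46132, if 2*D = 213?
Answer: -28017699/2306600 ≈ -12.147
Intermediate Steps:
D = 213/2 (D = (½)*213 = 213/2 ≈ 106.50)
2353/q(D) - 17611/46132 = 2353/(-200) - 17611/46132 = 2353*(-1/200) - 17611*1/46132 = -2353/200 - 17611/46132 = -28017699/2306600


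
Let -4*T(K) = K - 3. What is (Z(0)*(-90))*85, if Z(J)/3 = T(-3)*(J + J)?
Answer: 0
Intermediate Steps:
T(K) = ¾ - K/4 (T(K) = -(K - 3)/4 = -(-3 + K)/4 = ¾ - K/4)
Z(J) = 9*J (Z(J) = 3*((¾ - ¼*(-3))*(J + J)) = 3*((¾ + ¾)*(2*J)) = 3*(3*(2*J)/2) = 3*(3*J) = 9*J)
(Z(0)*(-90))*85 = ((9*0)*(-90))*85 = (0*(-90))*85 = 0*85 = 0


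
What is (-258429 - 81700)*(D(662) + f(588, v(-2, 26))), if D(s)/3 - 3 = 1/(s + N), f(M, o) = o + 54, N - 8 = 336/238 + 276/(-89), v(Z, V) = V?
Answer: -30610672944605/1011154 ≈ -3.0273e+7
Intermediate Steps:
N = 9548/1513 (N = 8 + (336/238 + 276/(-89)) = 8 + (336*(1/238) + 276*(-1/89)) = 8 + (24/17 - 276/89) = 8 - 2556/1513 = 9548/1513 ≈ 6.3106)
f(M, o) = 54 + o
D(s) = 9 + 3/(9548/1513 + s) (D(s) = 9 + 3/(s + 9548/1513) = 9 + 3/(9548/1513 + s))
(-258429 - 81700)*(D(662) + f(588, v(-2, 26))) = (-258429 - 81700)*(3*(30157 + 4539*662)/(9548 + 1513*662) + (54 + 26)) = -340129*(3*(30157 + 3004818)/(9548 + 1001606) + 80) = -340129*(3*3034975/1011154 + 80) = -340129*(3*(1/1011154)*3034975 + 80) = -340129*(9104925/1011154 + 80) = -340129*89997245/1011154 = -30610672944605/1011154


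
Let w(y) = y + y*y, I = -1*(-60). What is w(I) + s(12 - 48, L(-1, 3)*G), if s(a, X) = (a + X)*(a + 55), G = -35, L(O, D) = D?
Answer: 981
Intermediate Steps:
s(a, X) = (55 + a)*(X + a) (s(a, X) = (X + a)*(55 + a) = (55 + a)*(X + a))
I = 60
w(y) = y + y²
w(I) + s(12 - 48, L(-1, 3)*G) = 60*(1 + 60) + ((12 - 48)² + 55*(3*(-35)) + 55*(12 - 48) + (3*(-35))*(12 - 48)) = 60*61 + ((-36)² + 55*(-105) + 55*(-36) - 105*(-36)) = 3660 + (1296 - 5775 - 1980 + 3780) = 3660 - 2679 = 981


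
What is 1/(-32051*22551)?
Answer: -1/722782101 ≈ -1.3835e-9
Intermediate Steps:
1/(-32051*22551) = -1/32051*1/22551 = -1/722782101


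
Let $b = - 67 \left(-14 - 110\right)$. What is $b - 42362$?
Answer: $-34054$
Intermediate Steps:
$b = 8308$ ($b = \left(-67\right) \left(-124\right) = 8308$)
$b - 42362 = 8308 - 42362 = -34054$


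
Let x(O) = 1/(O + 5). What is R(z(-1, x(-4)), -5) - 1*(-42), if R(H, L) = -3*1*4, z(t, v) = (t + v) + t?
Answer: 30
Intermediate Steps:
x(O) = 1/(5 + O)
z(t, v) = v + 2*t
R(H, L) = -12 (R(H, L) = -3*4 = -12)
R(z(-1, x(-4)), -5) - 1*(-42) = -12 - 1*(-42) = -12 + 42 = 30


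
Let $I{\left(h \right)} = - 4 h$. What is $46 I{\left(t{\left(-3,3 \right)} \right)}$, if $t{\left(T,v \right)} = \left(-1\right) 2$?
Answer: $368$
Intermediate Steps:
$t{\left(T,v \right)} = -2$
$46 I{\left(t{\left(-3,3 \right)} \right)} = 46 \left(\left(-4\right) \left(-2\right)\right) = 46 \cdot 8 = 368$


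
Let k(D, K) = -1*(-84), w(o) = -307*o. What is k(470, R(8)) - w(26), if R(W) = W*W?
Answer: 8066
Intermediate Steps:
R(W) = W²
k(D, K) = 84
k(470, R(8)) - w(26) = 84 - (-307)*26 = 84 - 1*(-7982) = 84 + 7982 = 8066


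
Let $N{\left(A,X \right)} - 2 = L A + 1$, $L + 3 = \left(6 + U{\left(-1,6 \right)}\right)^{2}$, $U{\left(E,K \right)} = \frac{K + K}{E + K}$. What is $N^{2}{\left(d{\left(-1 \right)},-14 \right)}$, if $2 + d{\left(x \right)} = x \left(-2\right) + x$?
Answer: $\frac{2604996}{625} \approx 4168.0$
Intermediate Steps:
$U{\left(E,K \right)} = \frac{2 K}{E + K}$
$L = \frac{1689}{25}$ ($L = -3 + \left(6 + 2 \cdot 6 \frac{1}{-1 + 6}\right)^{2} = -3 + \left(6 + 2 \cdot 6 \cdot \frac{1}{5}\right)^{2} = -3 + \left(6 + \frac{12}{5}\right)^{2} = -3 + \left(\frac{42}{5}\right)^{2} = -3 + \frac{1764}{25} = \frac{1689}{25} \approx 67.56$)
$d{\left(x \right)} = -2 - x$ ($d{\left(x \right)} = -2 + \left(x \left(-2\right) + x\right) = -2 + \left(- 2 x + x\right) = -2 - x$)
$N{\left(A,X \right)} = 3 + \frac{1689 A}{25}$ ($N{\left(A,X \right)} = 2 + \left(\frac{1689 A}{25} + 1\right) = 2 + \left(1 + \frac{1689 A}{25}\right) = 3 + \frac{1689 A}{25}$)
$N^{2}{\left(d{\left(-1 \right)},-14 \right)} = \left(3 + \frac{1689 \left(-2 - -1\right)}{25}\right)^{2} = \left(3 + \frac{1689 \left(-2 + 1\right)}{25}\right)^{2} = \left(3 + \frac{1689}{25} \left(-1\right)\right)^{2} = \left(3 - \frac{1689}{25}\right)^{2} = \left(- \frac{1614}{25}\right)^{2} = \frac{2604996}{625}$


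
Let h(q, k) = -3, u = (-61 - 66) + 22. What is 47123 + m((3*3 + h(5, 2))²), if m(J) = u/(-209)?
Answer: 9848812/209 ≈ 47124.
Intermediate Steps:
u = -105 (u = -127 + 22 = -105)
m(J) = 105/209 (m(J) = -105/(-209) = -105*(-1/209) = 105/209)
47123 + m((3*3 + h(5, 2))²) = 47123 + 105/209 = 9848812/209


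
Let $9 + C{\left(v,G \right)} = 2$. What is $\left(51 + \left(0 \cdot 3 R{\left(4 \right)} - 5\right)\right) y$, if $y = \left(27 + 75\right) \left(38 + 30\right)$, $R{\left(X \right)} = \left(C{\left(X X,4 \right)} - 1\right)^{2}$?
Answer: $319056$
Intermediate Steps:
$C{\left(v,G \right)} = -7$ ($C{\left(v,G \right)} = -9 + 2 = -7$)
$R{\left(X \right)} = 64$ ($R{\left(X \right)} = \left(-7 - 1\right)^{2} = \left(-8\right)^{2} = 64$)
$y = 6936$ ($y = 102 \cdot 68 = 6936$)
$\left(51 + \left(0 \cdot 3 R{\left(4 \right)} - 5\right)\right) y = \left(51 - \left(5 - 0 \cdot 3 \cdot 64\right)\right) 6936 = \left(51 + \left(0 \cdot 64 - 5\right)\right) 6936 = \left(51 + \left(0 - 5\right)\right) 6936 = \left(51 - 5\right) 6936 = 46 \cdot 6936 = 319056$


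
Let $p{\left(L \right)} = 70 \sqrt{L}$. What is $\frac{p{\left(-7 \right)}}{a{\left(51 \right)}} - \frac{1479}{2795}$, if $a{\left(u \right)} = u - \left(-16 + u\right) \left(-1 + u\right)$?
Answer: $- \frac{1479}{2795} - \frac{70 i \sqrt{7}}{1699} \approx -0.52916 - 0.10901 i$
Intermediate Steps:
$a{\left(u \right)} = u - \left(-1 + u\right) \left(-16 + u\right)$
$\frac{p{\left(-7 \right)}}{a{\left(51 \right)}} - \frac{1479}{2795} = \frac{70 \sqrt{-7}}{-16 - 51^{2} + 18 \cdot 51} - \frac{1479}{2795} = \frac{70 i \sqrt{7}}{-16 - 2601 + 918} - \frac{1479}{2795} = \frac{70 i \sqrt{7}}{-1699} - \frac{1479}{2795} = 70 i \sqrt{7} \left(- \frac{1}{1699}\right) - \frac{1479}{2795} = - \frac{70 i \sqrt{7}}{1699} - \frac{1479}{2795} = - \frac{1479}{2795} - \frac{70 i \sqrt{7}}{1699}$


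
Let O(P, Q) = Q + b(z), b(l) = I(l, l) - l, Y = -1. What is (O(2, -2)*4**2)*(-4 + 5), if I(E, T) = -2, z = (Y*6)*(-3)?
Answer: -352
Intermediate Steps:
z = 18 (z = -1*6*(-3) = -6*(-3) = 18)
b(l) = -2 - l
O(P, Q) = -20 + Q (O(P, Q) = Q + (-2 - 1*18) = Q + (-2 - 18) = Q - 20 = -20 + Q)
(O(2, -2)*4**2)*(-4 + 5) = ((-20 - 2)*4**2)*(-4 + 5) = -22*16*1 = -352*1 = -352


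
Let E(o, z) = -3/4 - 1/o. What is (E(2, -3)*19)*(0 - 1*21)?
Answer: 1995/4 ≈ 498.75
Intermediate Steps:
E(o, z) = -3/4 - 1/o (E(o, z) = -3*1/4 - 1/o = -3/4 - 1/o)
(E(2, -3)*19)*(0 - 1*21) = ((-3/4 - 1/2)*19)*(0 - 1*21) = ((-3/4 - 1*1/2)*19)*(0 - 21) = ((-3/4 - 1/2)*19)*(-21) = -5/4*19*(-21) = -95/4*(-21) = 1995/4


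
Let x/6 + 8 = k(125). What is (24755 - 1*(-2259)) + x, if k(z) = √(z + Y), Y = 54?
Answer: 26966 + 6*√179 ≈ 27046.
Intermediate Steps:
k(z) = √(54 + z) (k(z) = √(z + 54) = √(54 + z))
x = -48 + 6*√179 (x = -48 + 6*√(54 + 125) = -48 + 6*√179 ≈ 32.275)
(24755 - 1*(-2259)) + x = (24755 - 1*(-2259)) + (-48 + 6*√179) = (24755 + 2259) + (-48 + 6*√179) = 27014 + (-48 + 6*√179) = 26966 + 6*√179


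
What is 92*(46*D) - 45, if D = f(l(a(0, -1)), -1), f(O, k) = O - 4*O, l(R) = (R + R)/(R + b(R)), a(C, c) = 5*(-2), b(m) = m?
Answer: -12741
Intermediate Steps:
a(C, c) = -10
l(R) = 1 (l(R) = (R + R)/(R + R) = (2*R)/((2*R)) = (2*R)*(1/(2*R)) = 1)
f(O, k) = -3*O
D = -3 (D = -3*1 = -3)
92*(46*D) - 45 = 92*(46*(-3)) - 45 = 92*(-138) - 45 = -12696 - 45 = -12741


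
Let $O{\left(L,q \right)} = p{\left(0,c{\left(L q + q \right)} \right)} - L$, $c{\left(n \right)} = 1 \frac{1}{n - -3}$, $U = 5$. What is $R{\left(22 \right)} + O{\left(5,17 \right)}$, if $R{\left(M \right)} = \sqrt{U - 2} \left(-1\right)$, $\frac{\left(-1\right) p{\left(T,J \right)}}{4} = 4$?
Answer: $-21 - \sqrt{3} \approx -22.732$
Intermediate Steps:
$c{\left(n \right)} = \frac{1}{3 + n}$ ($c{\left(n \right)} = 1 \frac{1}{n + 3} = 1 \frac{1}{3 + n} = \frac{1}{3 + n}$)
$p{\left(T,J \right)} = -16$ ($p{\left(T,J \right)} = \left(-4\right) 4 = -16$)
$O{\left(L,q \right)} = -16 - L$
$R{\left(M \right)} = - \sqrt{3}$ ($R{\left(M \right)} = \sqrt{5 - 2} \left(-1\right) = \sqrt{3} \left(-1\right) = - \sqrt{3}$)
$R{\left(22 \right)} + O{\left(5,17 \right)} = - \sqrt{3} - 21 = -21 - \sqrt{3}$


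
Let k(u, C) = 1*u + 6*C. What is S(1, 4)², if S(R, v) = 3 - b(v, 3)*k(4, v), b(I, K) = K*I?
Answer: 110889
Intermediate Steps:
b(I, K) = I*K
k(u, C) = u + 6*C
S(R, v) = 3 - 3*v*(4 + 6*v) (S(R, v) = 3 - v*3*(4 + 6*v) = 3 - 3*v*(4 + 6*v))
S(1, 4)² = (3 - 18*4² - 12*4)² = (3 - 18*16 - 48)² = (3 - 288 - 48)² = (-333)² = 110889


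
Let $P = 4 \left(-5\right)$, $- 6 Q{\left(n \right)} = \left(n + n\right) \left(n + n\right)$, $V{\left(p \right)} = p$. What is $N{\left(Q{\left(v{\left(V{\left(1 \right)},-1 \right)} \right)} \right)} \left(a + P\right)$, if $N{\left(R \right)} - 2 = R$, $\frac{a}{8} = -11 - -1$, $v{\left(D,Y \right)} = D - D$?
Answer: $-200$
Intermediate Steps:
$v{\left(D,Y \right)} = 0$
$a = -80$ ($a = 8 \left(-11 - -1\right) = 8 \left(-11 + 1\right) = 8 \left(-10\right) = -80$)
$Q{\left(n \right)} = - \frac{2 n^{2}}{3}$ ($Q{\left(n \right)} = - \frac{\left(n + n\right) \left(n + n\right)}{6} = - \frac{2 n 2 n}{6} = - \frac{4 n^{2}}{6} = - \frac{2 n^{2}}{3}$)
$N{\left(R \right)} = 2 + R$
$P = -20$
$N{\left(Q{\left(v{\left(V{\left(1 \right)},-1 \right)} \right)} \right)} \left(a + P\right) = \left(2 - \frac{2 \cdot 0^{2}}{3}\right) \left(-80 - 20\right) = \left(2 - 0\right) \left(-100\right) = \left(2 + 0\right) \left(-100\right) = 2 \left(-100\right) = -200$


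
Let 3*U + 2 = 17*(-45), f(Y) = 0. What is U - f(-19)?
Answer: -767/3 ≈ -255.67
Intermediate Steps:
U = -767/3 (U = -⅔ + (17*(-45))/3 = -⅔ + (⅓)*(-765) = -⅔ - 255 = -767/3 ≈ -255.67)
U - f(-19) = -767/3 - 1*0 = -767/3 + 0 = -767/3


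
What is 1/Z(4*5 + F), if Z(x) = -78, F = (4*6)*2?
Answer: -1/78 ≈ -0.012821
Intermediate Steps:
F = 48 (F = 24*2 = 48)
1/Z(4*5 + F) = 1/(-78) = -1/78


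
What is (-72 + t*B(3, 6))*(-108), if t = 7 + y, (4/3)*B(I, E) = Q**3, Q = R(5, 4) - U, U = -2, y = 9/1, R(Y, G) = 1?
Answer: -27216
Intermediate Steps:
y = 9 (y = 9*1 = 9)
Q = 3 (Q = 1 - 1*(-2) = 1 + 2 = 3)
B(I, E) = 81/4 (B(I, E) = (3/4)*3**3 = (3/4)*27 = 81/4)
t = 16 (t = 7 + 9 = 16)
(-72 + t*B(3, 6))*(-108) = (-72 + 16*(81/4))*(-108) = (-72 + 324)*(-108) = 252*(-108) = -27216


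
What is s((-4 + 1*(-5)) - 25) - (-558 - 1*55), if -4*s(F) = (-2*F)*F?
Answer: 1191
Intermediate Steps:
s(F) = F²/2 (s(F) = -(-2*F)*F/4 = -(-1)*F²/2 = F²/2)
s((-4 + 1*(-5)) - 25) - (-558 - 1*55) = ((-4 + 1*(-5)) - 25)²/2 - (-558 - 1*55) = ((-4 - 5) - 25)²/2 - (-558 - 55) = (-9 - 25)²/2 - 1*(-613) = (½)*(-34)² + 613 = (½)*1156 + 613 = 578 + 613 = 1191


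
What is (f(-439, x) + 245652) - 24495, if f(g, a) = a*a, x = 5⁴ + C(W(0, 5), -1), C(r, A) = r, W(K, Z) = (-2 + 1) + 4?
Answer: 615541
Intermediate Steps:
W(K, Z) = 3 (W(K, Z) = -1 + 4 = 3)
x = 628 (x = 5⁴ + 3 = 625 + 3 = 628)
f(g, a) = a²
(f(-439, x) + 245652) - 24495 = (628² + 245652) - 24495 = (394384 + 245652) - 24495 = 640036 - 24495 = 615541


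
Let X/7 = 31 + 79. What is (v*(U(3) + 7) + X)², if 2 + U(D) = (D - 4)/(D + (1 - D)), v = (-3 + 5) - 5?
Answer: 574564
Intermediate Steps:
X = 770 (X = 7*(31 + 79) = 7*110 = 770)
v = -3 (v = 2 - 5 = -3)
U(D) = -6 + D (U(D) = -2 + (D - 4)/(D + (1 - D)) = -2 + (-4 + D)/1 = -2 + (-4 + D)*1 = -2 + (-4 + D) = -6 + D)
(v*(U(3) + 7) + X)² = (-3*((-6 + 3) + 7) + 770)² = (-3*(-3 + 7) + 770)² = (-3*4 + 770)² = (-12 + 770)² = 758² = 574564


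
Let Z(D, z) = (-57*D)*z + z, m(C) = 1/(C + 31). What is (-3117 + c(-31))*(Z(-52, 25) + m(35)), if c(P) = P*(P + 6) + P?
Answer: -3869770541/22 ≈ -1.7590e+8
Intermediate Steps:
m(C) = 1/(31 + C)
Z(D, z) = z - 57*D*z (Z(D, z) = -57*D*z + z = z - 57*D*z)
c(P) = P + P*(6 + P) (c(P) = P*(6 + P) + P = P + P*(6 + P))
(-3117 + c(-31))*(Z(-52, 25) + m(35)) = (-3117 - 31*(7 - 31))*(25*(1 - 57*(-52)) + 1/(31 + 35)) = (-3117 - 31*(-24))*(25*(1 + 2964) + 1/66) = (-3117 + 744)*(25*2965 + 1/66) = -2373*(74125 + 1/66) = -2373*4892251/66 = -3869770541/22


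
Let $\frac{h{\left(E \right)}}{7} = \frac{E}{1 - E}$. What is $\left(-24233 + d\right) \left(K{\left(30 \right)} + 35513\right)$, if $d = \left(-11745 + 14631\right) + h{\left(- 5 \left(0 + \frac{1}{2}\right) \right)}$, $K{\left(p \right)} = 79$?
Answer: $-759960384$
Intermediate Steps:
$h{\left(E \right)} = \frac{7 E}{1 - E}$ ($h{\left(E \right)} = 7 \frac{E}{1 - E} = \frac{7 E}{1 - E}$)
$d = 2881$ ($d = \left(-11745 + 14631\right) - \frac{7 \left(- 5 \left(0 + \frac{1}{2}\right)\right)}{-1 - 5 \left(0 + \frac{1}{2}\right)} = 2886 - \frac{7 \left(- 5 \left(0 + \frac{1}{2}\right)\right)}{-1 - 5 \left(0 + \frac{1}{2}\right)} = 2886 - \frac{7 \left(\left(-5\right) \frac{1}{2}\right)}{-1 - \frac{5}{2}} = 2886 - - \frac{35}{2 \left(-1 - \frac{5}{2}\right)} = 2886 - - \frac{35}{2 \left(- \frac{7}{2}\right)} = 2886 - \left(- \frac{35}{2}\right) \left(- \frac{2}{7}\right) = 2886 - 5 = 2881$)
$\left(-24233 + d\right) \left(K{\left(30 \right)} + 35513\right) = \left(-24233 + 2881\right) \left(79 + 35513\right) = \left(-21352\right) 35592 = -759960384$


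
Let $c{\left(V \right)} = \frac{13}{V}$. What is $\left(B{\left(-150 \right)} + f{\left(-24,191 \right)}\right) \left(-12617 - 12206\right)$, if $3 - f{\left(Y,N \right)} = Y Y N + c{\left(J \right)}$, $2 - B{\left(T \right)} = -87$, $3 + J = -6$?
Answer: $\frac{24557468369}{9} \approx 2.7286 \cdot 10^{9}$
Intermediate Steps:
$J = -9$ ($J = -3 - 6 = -9$)
$B{\left(T \right)} = 89$ ($B{\left(T \right)} = 2 - -87 = 2 + 87 = 89$)
$f{\left(Y,N \right)} = \frac{40}{9} - N Y^{2}$ ($f{\left(Y,N \right)} = 3 - \left(Y Y N + \frac{13}{-9}\right) = 3 - \left(Y^{2} N + 13 \left(- \frac{1}{9}\right)\right) = 3 - \left(N Y^{2} - \frac{13}{9}\right) = 3 - \left(- \frac{13}{9} + N Y^{2}\right) = \frac{40}{9} - N Y^{2}$)
$\left(B{\left(-150 \right)} + f{\left(-24,191 \right)}\right) \left(-12617 - 12206\right) = \left(89 + \left(\frac{40}{9} - 191 \left(-24\right)^{2}\right)\right) \left(-12617 - 12206\right) = \left(89 + \left(\frac{40}{9} - 191 \cdot 576\right)\right) \left(-24823\right) = \left(89 + \left(\frac{40}{9} - 110016\right)\right) \left(-24823\right) = \left(89 - \frac{990104}{9}\right) \left(-24823\right) = \left(- \frac{989303}{9}\right) \left(-24823\right) = \frac{24557468369}{9}$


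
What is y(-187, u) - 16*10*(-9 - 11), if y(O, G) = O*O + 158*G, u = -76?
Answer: 26161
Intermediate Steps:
y(O, G) = O² + 158*G
y(-187, u) - 16*10*(-9 - 11) = ((-187)² + 158*(-76)) - 16*10*(-9 - 11) = (34969 - 12008) - 16*10*(-20) = 22961 - 16*(-200) = 22961 - 1*(-3200) = 22961 + 3200 = 26161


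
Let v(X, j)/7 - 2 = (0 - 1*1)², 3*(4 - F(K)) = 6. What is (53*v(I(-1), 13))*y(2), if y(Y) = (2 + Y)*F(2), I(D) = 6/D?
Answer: 8904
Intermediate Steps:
F(K) = 2 (F(K) = 4 - ⅓*6 = 4 - 2 = 2)
y(Y) = 4 + 2*Y (y(Y) = (2 + Y)*2 = 4 + 2*Y)
v(X, j) = 21 (v(X, j) = 14 + 7*(0 - 1*1)² = 14 + 7*(0 - 1)² = 14 + 7*(-1)² = 14 + 7*1 = 14 + 7 = 21)
(53*v(I(-1), 13))*y(2) = (53*21)*(4 + 2*2) = 1113*(4 + 4) = 1113*8 = 8904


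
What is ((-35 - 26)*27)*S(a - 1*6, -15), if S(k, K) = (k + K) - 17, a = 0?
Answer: 62586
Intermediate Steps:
S(k, K) = -17 + K + k (S(k, K) = (K + k) - 17 = -17 + K + k)
((-35 - 26)*27)*S(a - 1*6, -15) = ((-35 - 26)*27)*(-17 - 15 + (0 - 1*6)) = (-61*27)*(-17 - 15 + (0 - 6)) = -1647*(-17 - 15 - 6) = -1647*(-38) = 62586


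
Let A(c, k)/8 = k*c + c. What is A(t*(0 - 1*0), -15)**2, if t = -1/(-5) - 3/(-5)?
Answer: 0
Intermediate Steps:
t = 4/5 (t = -1*(-1/5) - 3*(-1/5) = 1/5 + 3/5 = 4/5 ≈ 0.80000)
A(c, k) = 8*c + 8*c*k (A(c, k) = 8*(k*c + c) = 8*(c*k + c) = 8*(c + c*k) = 8*c + 8*c*k)
A(t*(0 - 1*0), -15)**2 = (8*(4*(0 - 1*0)/5)*(1 - 15))**2 = (8*(4*(0 + 0)/5)*(-14))**2 = (8*((4/5)*0)*(-14))**2 = (8*0*(-14))**2 = 0**2 = 0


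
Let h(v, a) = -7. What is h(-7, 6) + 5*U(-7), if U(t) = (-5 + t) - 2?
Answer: -77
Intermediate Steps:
U(t) = -7 + t
h(-7, 6) + 5*U(-7) = -7 + 5*(-7 - 7) = -7 + 5*(-14) = -7 - 70 = -77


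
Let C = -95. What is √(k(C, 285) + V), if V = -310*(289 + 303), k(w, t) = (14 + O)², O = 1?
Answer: I*√183295 ≈ 428.13*I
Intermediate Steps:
k(w, t) = 225 (k(w, t) = (14 + 1)² = 15² = 225)
V = -183520 (V = -310*592 = -183520)
√(k(C, 285) + V) = √(225 - 183520) = √(-183295) = I*√183295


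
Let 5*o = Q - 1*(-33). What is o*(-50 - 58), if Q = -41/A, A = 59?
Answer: -205848/295 ≈ -697.79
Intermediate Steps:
Q = -41/59 ≈ -0.69491
o = 1906/295 (o = (-41/59 - 1*(-33))/5 = (-41/59 + 33)/5 = (⅕)*(1906/59) = 1906/295 ≈ 6.4610)
o*(-50 - 58) = 1906*(-50 - 58)/295 = (1906/295)*(-108) = -205848/295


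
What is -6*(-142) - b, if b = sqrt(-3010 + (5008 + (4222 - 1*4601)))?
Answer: 852 - sqrt(1619) ≈ 811.76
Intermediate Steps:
b = sqrt(1619) (b = sqrt(-3010 + (5008 + (4222 - 4601))) = sqrt(-3010 + (5008 - 379)) = sqrt(-3010 + 4629) = sqrt(1619) ≈ 40.237)
-6*(-142) - b = -6*(-142) - sqrt(1619) = 852 - sqrt(1619)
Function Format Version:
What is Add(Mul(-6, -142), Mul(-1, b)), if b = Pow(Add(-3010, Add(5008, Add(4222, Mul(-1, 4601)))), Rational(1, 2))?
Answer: Add(852, Mul(-1, Pow(1619, Rational(1, 2)))) ≈ 811.76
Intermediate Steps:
b = Pow(1619, Rational(1, 2)) (b = Pow(Add(-3010, Add(5008, Add(4222, -4601))), Rational(1, 2)) = Pow(Add(-3010, Add(5008, -379)), Rational(1, 2)) = Pow(Add(-3010, 4629), Rational(1, 2)) = Pow(1619, Rational(1, 2)) ≈ 40.237)
Add(Mul(-6, -142), Mul(-1, b)) = Add(Mul(-6, -142), Mul(-1, Pow(1619, Rational(1, 2)))) = Add(852, Mul(-1, Pow(1619, Rational(1, 2))))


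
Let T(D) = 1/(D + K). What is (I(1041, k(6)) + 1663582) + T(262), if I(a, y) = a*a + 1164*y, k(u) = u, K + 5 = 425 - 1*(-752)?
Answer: 3949590199/1434 ≈ 2.7542e+6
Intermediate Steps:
K = 1172 (K = -5 + (425 - 1*(-752)) = -5 + (425 + 752) = -5 + 1177 = 1172)
I(a, y) = a² + 1164*y
T(D) = 1/(1172 + D) (T(D) = 1/(D + 1172) = 1/(1172 + D))
(I(1041, k(6)) + 1663582) + T(262) = ((1041² + 1164*6) + 1663582) + 1/(1172 + 262) = ((1083681 + 6984) + 1663582) + 1/1434 = (1090665 + 1663582) + 1/1434 = 2754247 + 1/1434 = 3949590199/1434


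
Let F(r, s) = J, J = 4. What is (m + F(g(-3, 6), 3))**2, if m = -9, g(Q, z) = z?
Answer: 25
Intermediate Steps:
F(r, s) = 4
(m + F(g(-3, 6), 3))**2 = (-9 + 4)**2 = (-5)**2 = 25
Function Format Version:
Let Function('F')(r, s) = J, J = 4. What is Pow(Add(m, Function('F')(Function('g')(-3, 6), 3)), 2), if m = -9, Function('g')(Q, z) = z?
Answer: 25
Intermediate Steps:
Function('F')(r, s) = 4
Pow(Add(m, Function('F')(Function('g')(-3, 6), 3)), 2) = Pow(Add(-9, 4), 2) = Pow(-5, 2) = 25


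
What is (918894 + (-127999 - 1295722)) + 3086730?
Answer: 2581903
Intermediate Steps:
(918894 + (-127999 - 1295722)) + 3086730 = (918894 - 1423721) + 3086730 = -504827 + 3086730 = 2581903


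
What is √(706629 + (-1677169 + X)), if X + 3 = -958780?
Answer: I*√1929323 ≈ 1389.0*I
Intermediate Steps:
X = -958783 (X = -3 - 958780 = -958783)
√(706629 + (-1677169 + X)) = √(706629 + (-1677169 - 958783)) = √(706629 - 2635952) = √(-1929323) = I*√1929323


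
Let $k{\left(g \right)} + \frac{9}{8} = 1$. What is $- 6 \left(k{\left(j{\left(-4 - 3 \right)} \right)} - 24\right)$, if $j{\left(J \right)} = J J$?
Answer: $\frac{579}{4} \approx 144.75$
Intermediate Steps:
$j{\left(J \right)} = J^{2}$
$k{\left(g \right)} = - \frac{1}{8}$ ($k{\left(g \right)} = - \frac{9}{8} + 1 = - \frac{1}{8}$)
$- 6 \left(k{\left(j{\left(-4 - 3 \right)} \right)} - 24\right) = - 6 \left(- \frac{1}{8} - 24\right) = \left(-6\right) \left(- \frac{193}{8}\right) = \frac{579}{4}$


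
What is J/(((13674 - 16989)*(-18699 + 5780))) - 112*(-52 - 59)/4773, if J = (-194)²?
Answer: 4798184668/1841538855 ≈ 2.6055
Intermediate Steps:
J = 37636
J/(((13674 - 16989)*(-18699 + 5780))) - 112*(-52 - 59)/4773 = 37636/(((13674 - 16989)*(-18699 + 5780))) - 112*(-52 - 59)/4773 = 37636/((-3315*(-12919))) - 112*(-111)*(1/4773) = 37636/42826485 + 12432*(1/4773) = 37636*(1/42826485) + 112/43 = 37636/42826485 + 112/43 = 4798184668/1841538855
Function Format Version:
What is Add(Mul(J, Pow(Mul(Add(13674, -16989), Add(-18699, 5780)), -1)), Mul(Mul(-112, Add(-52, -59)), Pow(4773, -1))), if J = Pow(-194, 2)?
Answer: Rational(4798184668, 1841538855) ≈ 2.6055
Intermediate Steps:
J = 37636
Add(Mul(J, Pow(Mul(Add(13674, -16989), Add(-18699, 5780)), -1)), Mul(Mul(-112, Add(-52, -59)), Pow(4773, -1))) = Add(Mul(37636, Pow(Mul(Add(13674, -16989), Add(-18699, 5780)), -1)), Mul(Mul(-112, Add(-52, -59)), Pow(4773, -1))) = Add(Mul(37636, Pow(Mul(-3315, -12919), -1)), Mul(Mul(-112, -111), Rational(1, 4773))) = Add(Mul(37636, Pow(42826485, -1)), Mul(12432, Rational(1, 4773))) = Add(Mul(37636, Rational(1, 42826485)), Rational(112, 43)) = Add(Rational(37636, 42826485), Rational(112, 43)) = Rational(4798184668, 1841538855)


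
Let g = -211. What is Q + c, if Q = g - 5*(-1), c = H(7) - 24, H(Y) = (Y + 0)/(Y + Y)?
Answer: -459/2 ≈ -229.50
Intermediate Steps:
H(Y) = 1/2 (H(Y) = Y/((2*Y)) = Y*(1/(2*Y)) = 1/2)
c = -47/2 (c = 1/2 - 24 = -47/2 ≈ -23.500)
Q = -206 (Q = -211 - 5*(-1) = -211 - 1*(-5) = -211 + 5 = -206)
Q + c = -206 - 47/2 = -459/2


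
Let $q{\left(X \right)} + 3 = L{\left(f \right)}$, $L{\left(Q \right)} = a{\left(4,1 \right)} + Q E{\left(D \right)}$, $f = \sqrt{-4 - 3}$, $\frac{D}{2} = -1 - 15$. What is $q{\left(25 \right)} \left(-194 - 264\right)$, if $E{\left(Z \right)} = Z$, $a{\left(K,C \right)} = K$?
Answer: $-458 + 14656 i \sqrt{7} \approx -458.0 + 38776.0 i$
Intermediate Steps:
$D = -32$ ($D = 2 \left(-1 - 15\right) = 2 \left(-16\right) = -32$)
$f = i \sqrt{7}$ ($f = \sqrt{-7} = i \sqrt{7} \approx 2.6458 i$)
$L{\left(Q \right)} = 4 - 32 Q$ ($L{\left(Q \right)} = 4 + Q \left(-32\right) = 4 - 32 Q$)
$q{\left(X \right)} = 1 - 32 i \sqrt{7}$ ($q{\left(X \right)} = -3 + \left(4 - 32 i \sqrt{7}\right) = 1 - 32 i \sqrt{7}$)
$q{\left(25 \right)} \left(-194 - 264\right) = \left(1 - 32 i \sqrt{7}\right) \left(-194 - 264\right) = \left(1 - 32 i \sqrt{7}\right) \left(-458\right) = -458 + 14656 i \sqrt{7}$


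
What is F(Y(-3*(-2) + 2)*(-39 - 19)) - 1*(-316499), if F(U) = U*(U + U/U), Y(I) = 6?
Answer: 437255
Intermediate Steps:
F(U) = U*(1 + U) (F(U) = U*(U + 1) = U*(1 + U))
F(Y(-3*(-2) + 2)*(-39 - 19)) - 1*(-316499) = (6*(-39 - 19))*(1 + 6*(-39 - 19)) - 1*(-316499) = (6*(-58))*(1 + 6*(-58)) + 316499 = -348*(1 - 348) + 316499 = -348*(-347) + 316499 = 120756 + 316499 = 437255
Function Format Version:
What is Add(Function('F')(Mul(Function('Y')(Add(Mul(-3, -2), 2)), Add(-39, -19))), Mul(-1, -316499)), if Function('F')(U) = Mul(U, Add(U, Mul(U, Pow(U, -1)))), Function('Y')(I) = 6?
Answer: 437255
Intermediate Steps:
Function('F')(U) = Mul(U, Add(1, U)) (Function('F')(U) = Mul(U, Add(U, 1)) = Mul(U, Add(1, U)))
Add(Function('F')(Mul(Function('Y')(Add(Mul(-3, -2), 2)), Add(-39, -19))), Mul(-1, -316499)) = Add(Mul(Mul(6, Add(-39, -19)), Add(1, Mul(6, Add(-39, -19)))), Mul(-1, -316499)) = Add(Mul(Mul(6, -58), Add(1, Mul(6, -58))), 316499) = Add(Mul(-348, Add(1, -348)), 316499) = Add(Mul(-348, -347), 316499) = Add(120756, 316499) = 437255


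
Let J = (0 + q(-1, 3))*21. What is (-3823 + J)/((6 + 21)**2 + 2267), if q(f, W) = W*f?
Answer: -1943/1498 ≈ -1.2971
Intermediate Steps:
J = -63 (J = (0 + 3*(-1))*21 = (0 - 3)*21 = -3*21 = -63)
(-3823 + J)/((6 + 21)**2 + 2267) = (-3823 - 63)/((6 + 21)**2 + 2267) = -3886/(27**2 + 2267) = -3886/(729 + 2267) = -3886/2996 = -3886*1/2996 = -1943/1498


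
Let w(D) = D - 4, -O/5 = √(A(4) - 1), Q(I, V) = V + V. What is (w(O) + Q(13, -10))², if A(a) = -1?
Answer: 526 + 240*I*√2 ≈ 526.0 + 339.41*I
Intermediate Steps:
Q(I, V) = 2*V
O = -5*I*√2 (O = -5*√(-1 - 1) = -5*I*√2 ≈ -7.0711*I)
w(D) = -4 + D
(w(O) + Q(13, -10))² = ((-4 - 5*I*√2) + 2*(-10))² = ((-4 - 5*I*√2) - 20)² = (-24 - 5*I*√2)²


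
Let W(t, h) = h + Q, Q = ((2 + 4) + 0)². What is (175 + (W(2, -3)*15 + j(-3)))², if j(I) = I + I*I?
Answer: 456976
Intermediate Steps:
j(I) = I + I²
Q = 36 (Q = (6 + 0)² = 6² = 36)
W(t, h) = 36 + h (W(t, h) = h + 36 = 36 + h)
(175 + (W(2, -3)*15 + j(-3)))² = (175 + ((36 - 3)*15 - 3*(1 - 3)))² = (175 + (33*15 - 3*(-2)))² = (175 + (495 + 6))² = (175 + 501)² = 676² = 456976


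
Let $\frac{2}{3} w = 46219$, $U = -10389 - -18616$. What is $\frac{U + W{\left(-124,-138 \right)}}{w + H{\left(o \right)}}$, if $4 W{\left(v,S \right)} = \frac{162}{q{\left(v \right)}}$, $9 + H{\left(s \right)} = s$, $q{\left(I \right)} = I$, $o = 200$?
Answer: $\frac{2040215}{17240836} \approx 0.11834$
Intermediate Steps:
$U = 8227$ ($U = -10389 + 18616 = 8227$)
$w = \frac{138657}{2}$ ($w = \frac{3}{2} \cdot 46219 = \frac{138657}{2} \approx 69329.0$)
$H{\left(s \right)} = -9 + s$
$W{\left(v,S \right)} = \frac{81}{2 v}$ ($W{\left(v,S \right)} = \frac{162 \frac{1}{v}}{4} = \frac{81}{2 v}$)
$\frac{U + W{\left(-124,-138 \right)}}{w + H{\left(o \right)}} = \frac{8227 + \frac{81}{2 \left(-124\right)}}{\frac{138657}{2} + \left(-9 + 200\right)} = \frac{8227 + \frac{81}{2} \left(- \frac{1}{124}\right)}{\frac{138657}{2} + 191} = \frac{8227 - \frac{81}{248}}{\frac{139039}{2}} = \frac{2040215}{248} \cdot \frac{2}{139039} = \frac{2040215}{17240836}$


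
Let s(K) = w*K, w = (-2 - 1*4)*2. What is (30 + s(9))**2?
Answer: 6084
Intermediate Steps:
w = -12 (w = (-2 - 4)*2 = -6*2 = -12)
s(K) = -12*K
(30 + s(9))**2 = (30 - 12*9)**2 = (30 - 108)**2 = (-78)**2 = 6084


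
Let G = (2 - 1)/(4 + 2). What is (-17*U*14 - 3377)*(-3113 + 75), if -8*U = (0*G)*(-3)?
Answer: 10259326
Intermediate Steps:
G = ⅙ (G = 1/6 = 1*(⅙) = ⅙ ≈ 0.16667)
U = 0 (U = -0*(⅙)*(-3)/8 = -0*(-3) = -⅛*0 = 0)
(-17*U*14 - 3377)*(-3113 + 75) = (-17*0*14 - 3377)*(-3113 + 75) = (0*14 - 3377)*(-3038) = (0 - 3377)*(-3038) = -3377*(-3038) = 10259326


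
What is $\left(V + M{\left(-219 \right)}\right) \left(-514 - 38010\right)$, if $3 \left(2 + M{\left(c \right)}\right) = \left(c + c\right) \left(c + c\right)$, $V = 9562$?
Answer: $-2831822192$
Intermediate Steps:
$M{\left(c \right)} = -2 + \frac{4 c^{2}}{3}$ ($M{\left(c \right)} = -2 + \frac{\left(c + c\right) \left(c + c\right)}{3} = -2 + \frac{2 c 2 c}{3} = -2 + \frac{4 c^{2}}{3}$)
$\left(V + M{\left(-219 \right)}\right) \left(-514 - 38010\right) = \left(9562 - \left(2 - \frac{4 \left(-219\right)^{2}}{3}\right)\right) \left(-514 - 38010\right) = \left(9562 + \left(-2 + \frac{4}{3} \cdot 47961\right)\right) \left(-38524\right) = \left(9562 + \left(-2 + 63948\right)\right) \left(-38524\right) = \left(9562 + 63946\right) \left(-38524\right) = 73508 \left(-38524\right) = -2831822192$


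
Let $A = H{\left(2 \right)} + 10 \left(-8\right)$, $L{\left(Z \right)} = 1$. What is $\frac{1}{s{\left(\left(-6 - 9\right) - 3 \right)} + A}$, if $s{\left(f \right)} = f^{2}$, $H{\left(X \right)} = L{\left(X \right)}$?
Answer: $\frac{1}{245} \approx 0.0040816$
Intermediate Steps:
$H{\left(X \right)} = 1$
$A = -79$ ($A = 1 + 10 \left(-8\right) = 1 - 80 = -79$)
$\frac{1}{s{\left(\left(-6 - 9\right) - 3 \right)} + A} = \frac{1}{\left(\left(-6 - 9\right) - 3\right)^{2} - 79} = \frac{1}{\left(-15 - 3\right)^{2} - 79} = \frac{1}{\left(-18\right)^{2} - 79} = \frac{1}{324 - 79} = \frac{1}{245}$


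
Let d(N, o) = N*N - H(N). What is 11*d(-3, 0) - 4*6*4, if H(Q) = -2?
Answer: 25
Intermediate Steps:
d(N, o) = 2 + N**2 (d(N, o) = N*N - 1*(-2) = N**2 + 2 = 2 + N**2)
11*d(-3, 0) - 4*6*4 = 11*(2 + (-3)**2) - 4*6*4 = 11*(2 + 9) - 24*4 = 11*11 - 96 = 121 - 96 = 25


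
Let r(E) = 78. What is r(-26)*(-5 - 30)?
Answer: -2730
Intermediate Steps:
r(-26)*(-5 - 30) = 78*(-5 - 30) = 78*(-35) = -2730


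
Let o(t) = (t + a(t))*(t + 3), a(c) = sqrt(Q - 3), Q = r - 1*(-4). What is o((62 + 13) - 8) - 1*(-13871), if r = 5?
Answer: 18561 + 70*sqrt(6) ≈ 18732.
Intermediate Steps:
Q = 9 (Q = 5 - 1*(-4) = 5 + 4 = 9)
a(c) = sqrt(6) (a(c) = sqrt(9 - 3) = sqrt(6))
o(t) = (3 + t)*(t + sqrt(6)) (o(t) = (t + sqrt(6))*(t + 3) = (t + sqrt(6))*(3 + t) = (3 + t)*(t + sqrt(6)))
o((62 + 13) - 8) - 1*(-13871) = (((62 + 13) - 8)**2 + 3*((62 + 13) - 8) + 3*sqrt(6) + ((62 + 13) - 8)*sqrt(6)) - 1*(-13871) = ((75 - 8)**2 + 3*(75 - 8) + 3*sqrt(6) + (75 - 8)*sqrt(6)) + 13871 = (67**2 + 3*67 + 3*sqrt(6) + 67*sqrt(6)) + 13871 = (4489 + 201 + 3*sqrt(6) + 67*sqrt(6)) + 13871 = (4690 + 70*sqrt(6)) + 13871 = 18561 + 70*sqrt(6)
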